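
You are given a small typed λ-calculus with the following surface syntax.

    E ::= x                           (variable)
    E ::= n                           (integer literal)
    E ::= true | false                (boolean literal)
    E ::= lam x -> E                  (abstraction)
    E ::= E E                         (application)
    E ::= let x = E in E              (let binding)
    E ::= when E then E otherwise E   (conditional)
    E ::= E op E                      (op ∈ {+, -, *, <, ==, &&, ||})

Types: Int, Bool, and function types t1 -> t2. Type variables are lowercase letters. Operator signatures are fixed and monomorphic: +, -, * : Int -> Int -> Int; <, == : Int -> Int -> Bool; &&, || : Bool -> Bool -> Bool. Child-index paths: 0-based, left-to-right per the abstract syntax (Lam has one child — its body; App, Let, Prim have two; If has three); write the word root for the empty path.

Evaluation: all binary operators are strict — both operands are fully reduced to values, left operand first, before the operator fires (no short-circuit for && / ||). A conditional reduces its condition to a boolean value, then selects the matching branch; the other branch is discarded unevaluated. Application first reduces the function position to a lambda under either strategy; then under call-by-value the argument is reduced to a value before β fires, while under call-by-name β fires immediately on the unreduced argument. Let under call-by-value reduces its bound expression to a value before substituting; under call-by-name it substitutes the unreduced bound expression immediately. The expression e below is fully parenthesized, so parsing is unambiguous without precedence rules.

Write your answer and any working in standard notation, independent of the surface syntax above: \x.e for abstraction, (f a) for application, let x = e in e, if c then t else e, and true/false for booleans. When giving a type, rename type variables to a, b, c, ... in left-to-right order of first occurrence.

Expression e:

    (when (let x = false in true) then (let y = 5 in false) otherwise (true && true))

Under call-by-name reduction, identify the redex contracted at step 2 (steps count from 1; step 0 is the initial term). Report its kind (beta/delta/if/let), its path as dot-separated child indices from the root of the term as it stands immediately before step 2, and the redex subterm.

Trace:
step 0: (if (let x = false in true) then (let y = 5 in false) else (true && true))
step 1: [let@0] (if true then (let y = 5 in false) else (true && true))
step 2: [if@root] (let y = 5 in false)

Answer: if at root : (if true then (let y = 5 in false) else (true && true))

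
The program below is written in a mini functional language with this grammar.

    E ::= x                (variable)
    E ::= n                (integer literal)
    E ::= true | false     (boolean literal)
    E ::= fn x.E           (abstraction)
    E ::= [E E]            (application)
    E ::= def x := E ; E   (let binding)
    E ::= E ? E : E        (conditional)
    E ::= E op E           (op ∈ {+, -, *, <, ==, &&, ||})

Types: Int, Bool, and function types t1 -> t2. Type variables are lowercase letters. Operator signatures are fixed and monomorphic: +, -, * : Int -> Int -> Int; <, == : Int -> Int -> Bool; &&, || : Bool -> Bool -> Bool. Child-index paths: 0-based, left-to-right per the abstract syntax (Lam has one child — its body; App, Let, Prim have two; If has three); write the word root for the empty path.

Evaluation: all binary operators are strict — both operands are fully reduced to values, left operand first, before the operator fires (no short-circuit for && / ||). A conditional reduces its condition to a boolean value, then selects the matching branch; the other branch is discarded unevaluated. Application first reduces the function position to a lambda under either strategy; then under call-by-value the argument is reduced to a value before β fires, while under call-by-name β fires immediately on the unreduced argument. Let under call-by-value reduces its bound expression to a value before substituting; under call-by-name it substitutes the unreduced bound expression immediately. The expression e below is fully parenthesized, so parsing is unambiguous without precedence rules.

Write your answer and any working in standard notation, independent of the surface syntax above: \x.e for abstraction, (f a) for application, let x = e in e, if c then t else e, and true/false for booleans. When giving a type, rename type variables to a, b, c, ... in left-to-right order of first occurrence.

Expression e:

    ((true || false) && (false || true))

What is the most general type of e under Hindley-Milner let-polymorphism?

Answer: Bool

Working:
  unify Bool ~ Bool
  unify Bool ~ Bool
  unify Bool ~ Bool
  unify Bool ~ Bool
  unify Bool ~ Bool
  unify Bool ~ Bool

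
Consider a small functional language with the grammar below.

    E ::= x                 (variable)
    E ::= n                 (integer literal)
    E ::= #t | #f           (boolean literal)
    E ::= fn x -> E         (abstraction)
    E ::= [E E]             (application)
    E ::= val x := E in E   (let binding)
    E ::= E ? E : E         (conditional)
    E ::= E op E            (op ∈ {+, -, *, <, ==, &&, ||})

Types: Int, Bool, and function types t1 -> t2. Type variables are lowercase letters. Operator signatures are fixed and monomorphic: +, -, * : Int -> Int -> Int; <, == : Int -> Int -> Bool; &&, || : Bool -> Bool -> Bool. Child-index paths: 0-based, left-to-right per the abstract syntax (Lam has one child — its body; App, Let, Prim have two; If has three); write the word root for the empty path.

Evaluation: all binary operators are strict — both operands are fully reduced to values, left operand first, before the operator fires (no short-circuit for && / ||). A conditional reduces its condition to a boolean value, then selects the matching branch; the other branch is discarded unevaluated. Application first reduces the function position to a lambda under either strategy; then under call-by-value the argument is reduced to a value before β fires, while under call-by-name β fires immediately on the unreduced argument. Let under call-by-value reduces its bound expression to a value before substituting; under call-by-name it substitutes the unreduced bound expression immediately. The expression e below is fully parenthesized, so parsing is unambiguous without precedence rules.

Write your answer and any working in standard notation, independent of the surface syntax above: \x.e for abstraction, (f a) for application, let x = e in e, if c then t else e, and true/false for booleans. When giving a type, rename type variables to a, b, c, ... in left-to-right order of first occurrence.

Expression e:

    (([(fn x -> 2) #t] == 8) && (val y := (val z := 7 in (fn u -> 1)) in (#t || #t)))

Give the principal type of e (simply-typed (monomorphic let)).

Derivation:
\x._ : a -> Int
  unify a -> Int ~ Bool -> b
  unify a ~ Bool
  unify Int ~ b
_ _ : Int
  unify Int ~ Int
  unify Int ~ Int
  unify Bool ~ Bool
let z : Int
\u._ : c -> Int
let y : c -> Int
  unify Bool ~ Bool
  unify Bool ~ Bool
  unify Bool ~ Bool

Answer: Bool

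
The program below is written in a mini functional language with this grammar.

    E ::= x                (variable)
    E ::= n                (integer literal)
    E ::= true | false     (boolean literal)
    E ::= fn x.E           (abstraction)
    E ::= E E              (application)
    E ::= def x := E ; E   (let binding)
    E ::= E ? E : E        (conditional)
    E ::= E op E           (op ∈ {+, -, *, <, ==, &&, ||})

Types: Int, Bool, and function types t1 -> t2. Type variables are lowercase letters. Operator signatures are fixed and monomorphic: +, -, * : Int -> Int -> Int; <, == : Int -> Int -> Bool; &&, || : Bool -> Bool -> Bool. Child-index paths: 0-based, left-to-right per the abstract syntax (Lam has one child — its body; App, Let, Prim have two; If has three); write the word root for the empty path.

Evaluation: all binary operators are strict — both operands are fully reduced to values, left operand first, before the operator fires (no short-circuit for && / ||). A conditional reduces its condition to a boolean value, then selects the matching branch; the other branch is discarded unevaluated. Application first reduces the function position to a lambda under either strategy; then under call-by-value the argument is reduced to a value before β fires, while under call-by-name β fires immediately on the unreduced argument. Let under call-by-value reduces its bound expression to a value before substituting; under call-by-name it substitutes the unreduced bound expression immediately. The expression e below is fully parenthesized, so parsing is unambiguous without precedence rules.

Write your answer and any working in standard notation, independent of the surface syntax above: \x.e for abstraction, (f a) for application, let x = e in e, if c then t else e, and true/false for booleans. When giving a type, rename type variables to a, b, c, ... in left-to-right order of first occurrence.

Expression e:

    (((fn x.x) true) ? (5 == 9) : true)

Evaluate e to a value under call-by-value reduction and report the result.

Trace:
step 0: (if ((\x.x) true) then (5 == 9) else true)
step 1: [beta@0] (if true then (5 == 9) else true)
step 2: [if@root] (5 == 9)
step 3: [delta@root] false

Answer: false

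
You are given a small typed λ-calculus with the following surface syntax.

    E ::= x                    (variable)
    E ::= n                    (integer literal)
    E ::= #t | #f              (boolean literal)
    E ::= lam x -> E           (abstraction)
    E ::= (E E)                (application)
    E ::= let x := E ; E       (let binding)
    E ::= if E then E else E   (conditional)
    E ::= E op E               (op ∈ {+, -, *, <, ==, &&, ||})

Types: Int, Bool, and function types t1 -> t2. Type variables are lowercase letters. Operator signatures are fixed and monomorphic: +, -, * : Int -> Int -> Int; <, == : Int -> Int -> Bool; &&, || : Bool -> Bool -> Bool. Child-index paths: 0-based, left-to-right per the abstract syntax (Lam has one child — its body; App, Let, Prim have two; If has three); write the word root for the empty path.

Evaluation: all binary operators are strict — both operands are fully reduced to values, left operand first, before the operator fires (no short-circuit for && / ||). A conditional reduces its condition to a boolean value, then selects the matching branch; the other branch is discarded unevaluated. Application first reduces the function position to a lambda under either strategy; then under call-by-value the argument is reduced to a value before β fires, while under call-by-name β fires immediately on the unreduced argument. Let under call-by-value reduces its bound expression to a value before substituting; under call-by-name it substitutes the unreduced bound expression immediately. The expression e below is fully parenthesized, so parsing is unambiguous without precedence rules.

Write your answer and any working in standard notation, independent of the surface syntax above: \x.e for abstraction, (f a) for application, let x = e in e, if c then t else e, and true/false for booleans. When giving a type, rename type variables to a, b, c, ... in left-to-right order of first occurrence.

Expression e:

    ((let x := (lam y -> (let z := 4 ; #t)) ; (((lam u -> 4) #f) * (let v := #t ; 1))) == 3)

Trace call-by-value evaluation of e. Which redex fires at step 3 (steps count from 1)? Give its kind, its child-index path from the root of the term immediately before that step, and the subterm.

Trace:
step 0: ((let x = (\y.(let z = 4 in true)) in (((\u.4) false) * (let v = true in 1))) == 3)
step 1: [let@0] ((((\u.4) false) * (let v = true in 1)) == 3)
step 2: [beta@0.0] ((4 * (let v = true in 1)) == 3)
step 3: [let@0.1] ((4 * 1) == 3)

Answer: let at 0.1 : (let v = true in 1)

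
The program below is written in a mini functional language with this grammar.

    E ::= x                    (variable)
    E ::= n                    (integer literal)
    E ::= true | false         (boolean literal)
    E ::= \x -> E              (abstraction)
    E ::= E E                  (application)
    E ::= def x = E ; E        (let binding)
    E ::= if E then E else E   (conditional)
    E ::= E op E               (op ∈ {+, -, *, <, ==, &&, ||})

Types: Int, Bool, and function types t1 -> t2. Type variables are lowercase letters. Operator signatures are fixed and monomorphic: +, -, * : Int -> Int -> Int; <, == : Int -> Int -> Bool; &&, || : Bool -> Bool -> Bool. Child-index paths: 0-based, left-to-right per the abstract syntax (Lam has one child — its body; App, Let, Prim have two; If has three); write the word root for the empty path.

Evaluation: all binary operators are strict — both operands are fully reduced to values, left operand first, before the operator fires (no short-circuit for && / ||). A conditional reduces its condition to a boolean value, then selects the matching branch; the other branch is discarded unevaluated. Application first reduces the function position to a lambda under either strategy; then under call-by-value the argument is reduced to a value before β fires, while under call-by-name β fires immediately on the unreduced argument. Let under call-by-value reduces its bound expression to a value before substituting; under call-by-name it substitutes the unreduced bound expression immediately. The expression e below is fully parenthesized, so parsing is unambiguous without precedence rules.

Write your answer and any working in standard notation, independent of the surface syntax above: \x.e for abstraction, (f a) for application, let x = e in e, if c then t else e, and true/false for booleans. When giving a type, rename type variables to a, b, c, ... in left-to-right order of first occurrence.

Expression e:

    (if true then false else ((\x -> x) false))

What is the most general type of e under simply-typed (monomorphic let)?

Working:
  unify Bool ~ Bool
x : a
\x._ : a -> a
  unify a -> a ~ Bool -> b
  unify a ~ Bool
  unify Bool ~ b
_ _ : Bool
  unify Bool ~ Bool

Answer: Bool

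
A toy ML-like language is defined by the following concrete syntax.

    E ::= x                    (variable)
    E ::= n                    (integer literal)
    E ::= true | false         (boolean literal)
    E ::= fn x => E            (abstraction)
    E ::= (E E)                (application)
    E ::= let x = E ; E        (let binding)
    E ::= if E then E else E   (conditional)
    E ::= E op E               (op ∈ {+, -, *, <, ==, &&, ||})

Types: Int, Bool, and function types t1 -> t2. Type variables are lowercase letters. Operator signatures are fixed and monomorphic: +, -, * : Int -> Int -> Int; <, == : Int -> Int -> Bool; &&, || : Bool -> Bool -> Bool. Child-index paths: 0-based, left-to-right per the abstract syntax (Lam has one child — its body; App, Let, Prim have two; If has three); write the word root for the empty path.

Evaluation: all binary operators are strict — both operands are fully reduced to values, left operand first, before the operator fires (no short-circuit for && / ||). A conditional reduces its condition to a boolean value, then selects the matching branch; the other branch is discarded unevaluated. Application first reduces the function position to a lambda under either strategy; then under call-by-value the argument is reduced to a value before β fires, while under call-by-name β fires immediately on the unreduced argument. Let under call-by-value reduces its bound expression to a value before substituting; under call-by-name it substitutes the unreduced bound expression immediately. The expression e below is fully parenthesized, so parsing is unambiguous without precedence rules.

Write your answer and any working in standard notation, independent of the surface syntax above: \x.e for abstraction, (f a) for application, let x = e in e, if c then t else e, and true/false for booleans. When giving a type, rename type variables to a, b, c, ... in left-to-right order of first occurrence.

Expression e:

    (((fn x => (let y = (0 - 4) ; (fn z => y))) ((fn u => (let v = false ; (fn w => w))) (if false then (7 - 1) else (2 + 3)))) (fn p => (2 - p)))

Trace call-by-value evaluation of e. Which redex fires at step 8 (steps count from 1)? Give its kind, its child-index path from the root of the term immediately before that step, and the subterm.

Derivation:
step 0: (((\x.(let y = (0 - 4) in (\z.y))) ((\u.(let v = false in (\w.w))) (if false then (7 - 1) else (2 + 3)))) (\p.(2 - p)))
step 1: [if@0.1.1] (((\x.(let y = (0 - 4) in (\z.y))) ((\u.(let v = false in (\w.w))) (2 + 3))) (\p.(2 - p)))
step 2: [delta@0.1.1] (((\x.(let y = (0 - 4) in (\z.y))) ((\u.(let v = false in (\w.w))) 5)) (\p.(2 - p)))
step 3: [beta@0.1] (((\x.(let y = (0 - 4) in (\z.y))) (let v = false in (\w.w))) (\p.(2 - p)))
step 4: [let@0.1] (((\x.(let y = (0 - 4) in (\z.y))) (\w.w)) (\p.(2 - p)))
step 5: [beta@0] ((let y = (0 - 4) in (\z.y)) (\p.(2 - p)))
step 6: [delta@0.0] ((let y = -4 in (\z.y)) (\p.(2 - p)))
step 7: [let@0] ((\z.-4) (\p.(2 - p)))
step 8: [beta@root] -4

Answer: beta at root : ((\z.-4) (\p.(2 - p)))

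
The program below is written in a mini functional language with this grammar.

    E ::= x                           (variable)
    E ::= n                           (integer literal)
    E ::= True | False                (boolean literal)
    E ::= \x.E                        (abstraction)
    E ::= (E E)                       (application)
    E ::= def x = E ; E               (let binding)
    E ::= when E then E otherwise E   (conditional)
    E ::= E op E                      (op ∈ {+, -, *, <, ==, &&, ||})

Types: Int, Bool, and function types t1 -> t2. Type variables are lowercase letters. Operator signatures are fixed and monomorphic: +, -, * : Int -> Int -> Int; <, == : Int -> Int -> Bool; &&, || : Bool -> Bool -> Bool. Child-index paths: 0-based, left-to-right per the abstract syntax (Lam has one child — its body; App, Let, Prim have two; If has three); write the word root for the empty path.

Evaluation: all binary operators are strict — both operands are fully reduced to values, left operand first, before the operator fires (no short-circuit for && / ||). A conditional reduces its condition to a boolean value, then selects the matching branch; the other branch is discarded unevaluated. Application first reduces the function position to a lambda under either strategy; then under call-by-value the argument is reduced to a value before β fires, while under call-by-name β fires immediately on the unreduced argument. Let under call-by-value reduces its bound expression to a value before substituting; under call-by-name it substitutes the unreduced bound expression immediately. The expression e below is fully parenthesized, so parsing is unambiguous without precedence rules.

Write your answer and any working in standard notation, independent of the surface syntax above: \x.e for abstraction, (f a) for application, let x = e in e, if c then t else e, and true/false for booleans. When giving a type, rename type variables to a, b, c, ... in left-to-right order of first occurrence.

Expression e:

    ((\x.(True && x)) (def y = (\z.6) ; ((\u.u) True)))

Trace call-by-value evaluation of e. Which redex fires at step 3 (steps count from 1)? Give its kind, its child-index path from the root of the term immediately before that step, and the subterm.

Derivation:
step 0: ((\x.(true && x)) (let y = (\z.6) in ((\u.u) true)))
step 1: [let@1] ((\x.(true && x)) ((\u.u) true))
step 2: [beta@1] ((\x.(true && x)) true)
step 3: [beta@root] (true && true)

Answer: beta at root : ((\x.(true && x)) true)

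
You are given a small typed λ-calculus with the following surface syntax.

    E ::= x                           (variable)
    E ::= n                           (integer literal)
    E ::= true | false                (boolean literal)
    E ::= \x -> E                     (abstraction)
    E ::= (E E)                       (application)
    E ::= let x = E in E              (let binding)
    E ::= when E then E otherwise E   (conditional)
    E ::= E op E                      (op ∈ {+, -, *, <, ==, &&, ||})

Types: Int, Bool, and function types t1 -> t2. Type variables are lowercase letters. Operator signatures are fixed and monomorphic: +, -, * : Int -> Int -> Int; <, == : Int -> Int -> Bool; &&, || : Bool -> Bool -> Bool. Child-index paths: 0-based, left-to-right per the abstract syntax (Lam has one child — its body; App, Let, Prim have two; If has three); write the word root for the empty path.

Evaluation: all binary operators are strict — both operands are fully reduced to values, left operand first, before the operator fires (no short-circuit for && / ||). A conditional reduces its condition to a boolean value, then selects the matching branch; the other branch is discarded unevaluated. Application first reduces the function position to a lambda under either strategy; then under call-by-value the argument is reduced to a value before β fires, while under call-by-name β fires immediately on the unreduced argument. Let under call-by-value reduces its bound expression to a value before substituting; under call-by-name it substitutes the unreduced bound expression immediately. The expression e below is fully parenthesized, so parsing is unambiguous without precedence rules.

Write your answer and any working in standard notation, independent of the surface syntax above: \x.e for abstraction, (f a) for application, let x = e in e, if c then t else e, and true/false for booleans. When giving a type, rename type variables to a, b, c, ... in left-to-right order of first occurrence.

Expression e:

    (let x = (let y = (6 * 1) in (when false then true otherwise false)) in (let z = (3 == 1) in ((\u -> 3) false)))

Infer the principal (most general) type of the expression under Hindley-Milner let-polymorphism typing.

Answer: Int

Trace:
  unify Int ~ Int
  unify Int ~ Int
let y : Int
  unify Bool ~ Bool
  unify Bool ~ Bool
let x : Bool
  unify Int ~ Int
  unify Int ~ Int
let z : Bool
\u._ : a -> Int
  unify a -> Int ~ Bool -> b
  unify a ~ Bool
  unify Int ~ b
_ _ : Int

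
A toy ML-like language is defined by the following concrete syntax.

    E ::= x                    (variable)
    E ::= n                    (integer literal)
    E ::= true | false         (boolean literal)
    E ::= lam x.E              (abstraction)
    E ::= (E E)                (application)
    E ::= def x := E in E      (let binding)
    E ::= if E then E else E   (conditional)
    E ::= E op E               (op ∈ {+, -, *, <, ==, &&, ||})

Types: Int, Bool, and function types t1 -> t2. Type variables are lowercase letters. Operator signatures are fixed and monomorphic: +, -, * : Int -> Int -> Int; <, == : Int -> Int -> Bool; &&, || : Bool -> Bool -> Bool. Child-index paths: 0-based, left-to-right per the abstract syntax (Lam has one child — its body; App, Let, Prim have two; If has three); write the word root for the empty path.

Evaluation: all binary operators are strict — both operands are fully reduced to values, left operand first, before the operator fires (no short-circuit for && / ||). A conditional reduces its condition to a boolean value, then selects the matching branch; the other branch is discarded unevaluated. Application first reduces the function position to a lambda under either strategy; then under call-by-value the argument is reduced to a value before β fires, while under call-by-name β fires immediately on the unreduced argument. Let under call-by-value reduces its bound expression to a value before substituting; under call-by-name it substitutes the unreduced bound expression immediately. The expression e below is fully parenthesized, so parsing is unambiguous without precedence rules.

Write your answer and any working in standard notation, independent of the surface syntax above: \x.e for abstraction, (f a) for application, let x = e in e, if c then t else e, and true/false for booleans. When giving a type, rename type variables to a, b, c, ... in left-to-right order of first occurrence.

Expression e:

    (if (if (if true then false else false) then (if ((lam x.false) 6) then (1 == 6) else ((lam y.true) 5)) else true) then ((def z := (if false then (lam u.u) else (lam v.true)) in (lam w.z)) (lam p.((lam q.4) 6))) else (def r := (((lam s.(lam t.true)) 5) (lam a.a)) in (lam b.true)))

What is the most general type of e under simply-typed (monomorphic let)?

Answer: Bool -> Bool

Working:
  unify Bool ~ Bool
  unify Bool ~ Bool
  unify Bool ~ Bool
\x._ : a -> Bool
  unify a -> Bool ~ Int -> b
  unify a ~ Int
  unify Bool ~ b
_ _ : Bool
  unify Bool ~ Bool
  unify Int ~ Int
  unify Int ~ Int
\y._ : c -> Bool
  unify c -> Bool ~ Int -> d
  unify c ~ Int
  unify Bool ~ d
_ _ : Bool
  unify Bool ~ Bool
  unify Bool ~ Bool
  unify Bool ~ Bool
  unify Bool ~ Bool
u : e
\u._ : e -> e
\v._ : f -> Bool
  unify e -> e ~ f -> Bool
  unify e ~ f
  unify f ~ Bool
let z : Bool -> Bool
z : Bool -> Bool
\w._ : g -> Bool -> Bool
\q._ : i -> Int
  unify i -> Int ~ Int -> j
  unify i ~ Int
  unify Int ~ j
_ _ : Int
\p._ : h -> Int
  unify g -> Bool -> Bool ~ (h -> Int) -> k
  unify g ~ h -> Int
  unify Bool -> Bool ~ k
_ _ : Bool -> Bool
\t._ : m -> Bool
\s._ : l -> m -> Bool
  unify l -> m -> Bool ~ Int -> n
  unify l ~ Int
  unify m -> Bool ~ n
_ _ : m -> Bool
a : o
\a._ : o -> o
  unify m -> Bool ~ (o -> o) -> p
  unify m ~ o -> o
  unify Bool ~ p
_ _ : Bool
let r : Bool
\b._ : q -> Bool
  unify Bool -> Bool ~ q -> Bool
  unify Bool ~ q
  unify Bool ~ Bool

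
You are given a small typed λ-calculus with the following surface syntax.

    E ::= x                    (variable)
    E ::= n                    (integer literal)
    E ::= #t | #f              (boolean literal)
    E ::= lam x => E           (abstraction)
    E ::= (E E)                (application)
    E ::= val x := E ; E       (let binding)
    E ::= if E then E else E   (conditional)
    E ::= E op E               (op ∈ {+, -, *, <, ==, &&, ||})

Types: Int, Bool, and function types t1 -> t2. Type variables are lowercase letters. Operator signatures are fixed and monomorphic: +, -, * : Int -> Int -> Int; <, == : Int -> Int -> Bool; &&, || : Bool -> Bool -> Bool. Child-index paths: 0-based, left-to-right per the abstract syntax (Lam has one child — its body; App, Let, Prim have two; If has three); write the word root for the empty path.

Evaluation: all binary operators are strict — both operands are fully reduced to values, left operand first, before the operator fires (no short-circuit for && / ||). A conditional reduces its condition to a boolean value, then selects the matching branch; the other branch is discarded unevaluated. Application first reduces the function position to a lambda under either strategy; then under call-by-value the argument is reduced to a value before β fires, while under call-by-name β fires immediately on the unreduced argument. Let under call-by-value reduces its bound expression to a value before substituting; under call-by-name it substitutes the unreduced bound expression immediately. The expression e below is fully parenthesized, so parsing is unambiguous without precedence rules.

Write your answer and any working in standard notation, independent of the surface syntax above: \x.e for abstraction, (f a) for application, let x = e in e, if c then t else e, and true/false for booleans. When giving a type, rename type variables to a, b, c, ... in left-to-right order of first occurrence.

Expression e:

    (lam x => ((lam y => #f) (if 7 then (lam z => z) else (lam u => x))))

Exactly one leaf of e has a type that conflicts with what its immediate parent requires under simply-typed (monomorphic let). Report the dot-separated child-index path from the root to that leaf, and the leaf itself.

Derivation:
\y._ : b -> Bool
  unify Int ~ Bool
  FAIL: mismatch Int ~ Bool

Answer: 0.1.0 : 7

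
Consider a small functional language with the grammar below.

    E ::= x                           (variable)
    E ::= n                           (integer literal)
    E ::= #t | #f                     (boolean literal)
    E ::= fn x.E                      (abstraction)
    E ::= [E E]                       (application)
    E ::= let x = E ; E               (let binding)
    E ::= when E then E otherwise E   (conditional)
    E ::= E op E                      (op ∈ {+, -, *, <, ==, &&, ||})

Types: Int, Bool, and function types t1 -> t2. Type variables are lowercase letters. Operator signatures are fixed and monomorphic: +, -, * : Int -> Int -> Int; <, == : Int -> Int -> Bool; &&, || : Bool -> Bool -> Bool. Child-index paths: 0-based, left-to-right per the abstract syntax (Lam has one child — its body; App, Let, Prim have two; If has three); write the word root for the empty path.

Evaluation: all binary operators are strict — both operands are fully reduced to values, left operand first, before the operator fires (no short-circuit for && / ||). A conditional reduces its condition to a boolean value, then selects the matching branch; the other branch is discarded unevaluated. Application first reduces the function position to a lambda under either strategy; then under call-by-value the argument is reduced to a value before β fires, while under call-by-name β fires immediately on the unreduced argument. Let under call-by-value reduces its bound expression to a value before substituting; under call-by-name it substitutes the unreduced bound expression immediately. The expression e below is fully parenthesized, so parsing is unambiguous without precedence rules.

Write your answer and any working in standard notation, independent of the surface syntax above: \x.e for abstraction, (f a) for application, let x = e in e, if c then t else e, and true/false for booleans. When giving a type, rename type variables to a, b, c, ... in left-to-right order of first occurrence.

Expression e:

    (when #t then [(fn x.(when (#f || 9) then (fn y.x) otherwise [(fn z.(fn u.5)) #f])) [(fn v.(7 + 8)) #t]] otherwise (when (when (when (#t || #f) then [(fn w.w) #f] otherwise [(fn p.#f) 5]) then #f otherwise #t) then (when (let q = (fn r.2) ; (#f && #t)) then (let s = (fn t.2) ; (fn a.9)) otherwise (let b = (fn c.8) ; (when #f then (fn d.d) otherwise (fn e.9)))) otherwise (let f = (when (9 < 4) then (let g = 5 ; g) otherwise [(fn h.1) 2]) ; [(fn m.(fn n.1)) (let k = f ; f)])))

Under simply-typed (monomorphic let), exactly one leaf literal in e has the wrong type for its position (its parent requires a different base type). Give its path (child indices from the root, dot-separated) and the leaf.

Trace:
  unify Bool ~ Bool
  unify Bool ~ Bool
  unify Int ~ Bool
  FAIL: mismatch Int ~ Bool

Answer: 1.0.0.0.1 : 9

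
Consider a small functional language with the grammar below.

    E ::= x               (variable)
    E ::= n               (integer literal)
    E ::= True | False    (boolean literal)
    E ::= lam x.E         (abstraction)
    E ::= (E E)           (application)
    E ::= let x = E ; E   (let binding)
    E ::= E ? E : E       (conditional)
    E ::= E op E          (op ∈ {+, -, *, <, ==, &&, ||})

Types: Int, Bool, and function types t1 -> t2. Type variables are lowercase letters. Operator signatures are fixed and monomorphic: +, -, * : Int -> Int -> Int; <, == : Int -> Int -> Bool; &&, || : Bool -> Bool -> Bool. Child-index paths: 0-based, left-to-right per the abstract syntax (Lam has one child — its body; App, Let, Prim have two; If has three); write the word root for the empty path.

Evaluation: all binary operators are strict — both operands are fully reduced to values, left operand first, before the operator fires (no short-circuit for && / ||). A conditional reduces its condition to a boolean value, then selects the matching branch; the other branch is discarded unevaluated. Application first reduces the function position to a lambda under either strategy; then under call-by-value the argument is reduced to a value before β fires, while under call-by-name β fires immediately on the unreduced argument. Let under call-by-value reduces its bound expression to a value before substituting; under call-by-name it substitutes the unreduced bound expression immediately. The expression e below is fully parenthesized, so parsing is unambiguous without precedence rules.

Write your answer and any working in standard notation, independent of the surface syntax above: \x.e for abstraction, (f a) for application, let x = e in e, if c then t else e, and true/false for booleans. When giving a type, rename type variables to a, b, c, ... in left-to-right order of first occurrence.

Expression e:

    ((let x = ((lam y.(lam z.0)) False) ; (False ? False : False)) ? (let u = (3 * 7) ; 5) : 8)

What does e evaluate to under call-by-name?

Answer: 8

Working:
step 0: (if (let x = ((\y.(\z.0)) false) in (if false then false else false)) then (let u = (3 * 7) in 5) else 8)
step 1: [let@0] (if (if false then false else false) then (let u = (3 * 7) in 5) else 8)
step 2: [if@0] (if false then (let u = (3 * 7) in 5) else 8)
step 3: [if@root] 8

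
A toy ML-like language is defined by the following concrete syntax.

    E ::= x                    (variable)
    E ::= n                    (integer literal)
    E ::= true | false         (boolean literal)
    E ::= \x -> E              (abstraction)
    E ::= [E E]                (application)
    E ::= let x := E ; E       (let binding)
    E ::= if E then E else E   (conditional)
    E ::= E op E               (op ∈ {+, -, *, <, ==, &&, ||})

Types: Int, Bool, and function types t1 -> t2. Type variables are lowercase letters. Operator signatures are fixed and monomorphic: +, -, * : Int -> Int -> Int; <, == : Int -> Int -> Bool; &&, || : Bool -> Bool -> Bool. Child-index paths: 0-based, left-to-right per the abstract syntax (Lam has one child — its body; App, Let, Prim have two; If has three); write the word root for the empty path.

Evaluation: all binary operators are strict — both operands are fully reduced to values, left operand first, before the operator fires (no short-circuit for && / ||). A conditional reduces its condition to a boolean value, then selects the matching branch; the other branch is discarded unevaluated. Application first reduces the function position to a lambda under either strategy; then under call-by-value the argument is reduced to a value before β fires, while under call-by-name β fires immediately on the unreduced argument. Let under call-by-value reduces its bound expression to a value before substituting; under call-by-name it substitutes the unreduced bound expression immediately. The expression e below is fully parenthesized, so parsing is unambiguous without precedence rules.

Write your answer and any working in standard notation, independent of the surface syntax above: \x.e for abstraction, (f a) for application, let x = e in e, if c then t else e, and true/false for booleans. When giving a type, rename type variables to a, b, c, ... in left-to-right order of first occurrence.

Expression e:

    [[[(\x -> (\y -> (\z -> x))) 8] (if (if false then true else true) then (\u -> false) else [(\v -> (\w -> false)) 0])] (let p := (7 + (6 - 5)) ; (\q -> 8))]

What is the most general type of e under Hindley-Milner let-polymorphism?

Working:
x : a
\z._ : c -> a
\y._ : b -> c -> a
\x._ : a -> b -> c -> a
  unify a -> b -> c -> a ~ Int -> d
  unify a ~ Int
  unify b -> c -> Int ~ d
_ _ : b -> c -> Int
  unify Bool ~ Bool
  unify Bool ~ Bool
  unify Bool ~ Bool
\u._ : e -> Bool
\w._ : g -> Bool
\v._ : f -> g -> Bool
  unify f -> g -> Bool ~ Int -> h
  unify f ~ Int
  unify g -> Bool ~ h
_ _ : g -> Bool
  unify e -> Bool ~ g -> Bool
  unify e ~ g
  unify Bool ~ Bool
  unify b -> c -> Int ~ (g -> Bool) -> i
  unify b ~ g -> Bool
  unify c -> Int ~ i
_ _ : c -> Int
  unify Int ~ Int
  unify Int ~ Int
  unify Int ~ Int
  unify Int ~ Int
let p : Int
\q._ : j -> Int
  unify c -> Int ~ (j -> Int) -> k
  unify c ~ j -> Int
  unify Int ~ k
_ _ : Int

Answer: Int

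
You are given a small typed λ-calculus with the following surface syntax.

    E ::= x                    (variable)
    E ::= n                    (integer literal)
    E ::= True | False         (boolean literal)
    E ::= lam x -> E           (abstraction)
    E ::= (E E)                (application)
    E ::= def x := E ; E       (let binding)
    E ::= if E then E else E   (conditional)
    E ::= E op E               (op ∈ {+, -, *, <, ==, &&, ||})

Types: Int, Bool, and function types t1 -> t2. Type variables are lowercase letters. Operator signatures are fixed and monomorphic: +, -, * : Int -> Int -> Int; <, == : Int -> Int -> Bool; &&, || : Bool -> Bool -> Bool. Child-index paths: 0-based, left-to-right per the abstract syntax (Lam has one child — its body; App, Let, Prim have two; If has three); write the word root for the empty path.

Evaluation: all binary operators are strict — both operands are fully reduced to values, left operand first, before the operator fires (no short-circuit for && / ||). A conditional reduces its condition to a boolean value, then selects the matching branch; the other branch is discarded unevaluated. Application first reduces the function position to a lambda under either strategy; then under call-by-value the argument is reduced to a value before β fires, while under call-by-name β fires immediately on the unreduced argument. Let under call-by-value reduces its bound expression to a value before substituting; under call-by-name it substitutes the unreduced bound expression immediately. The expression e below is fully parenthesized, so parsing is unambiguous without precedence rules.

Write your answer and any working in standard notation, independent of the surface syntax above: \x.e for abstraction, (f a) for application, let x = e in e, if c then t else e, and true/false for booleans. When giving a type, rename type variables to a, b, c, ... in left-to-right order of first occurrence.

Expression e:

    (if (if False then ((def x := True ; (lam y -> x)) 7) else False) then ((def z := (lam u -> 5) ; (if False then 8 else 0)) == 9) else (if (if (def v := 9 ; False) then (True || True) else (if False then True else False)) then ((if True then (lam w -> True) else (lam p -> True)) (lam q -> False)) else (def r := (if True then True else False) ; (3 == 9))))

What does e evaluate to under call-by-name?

Answer: false

Trace:
step 0: (if (if false then ((let x = true in (\y.x)) 7) else false) then ((let z = (\u.5) in (if false then 8 else 0)) == 9) else (if (if (let v = 9 in false) then (true || true) else (if false then true else false)) then ((if true then (\w.true) else (\p.true)) (\q.false)) else (let r = (if true then true else false) in (3 == 9))))
step 1: [if@0] (if false then ((let z = (\u.5) in (if false then 8 else 0)) == 9) else (if (if (let v = 9 in false) then (true || true) else (if false then true else false)) then ((if true then (\w.true) else (\p.true)) (\q.false)) else (let r = (if true then true else false) in (3 == 9))))
step 2: [if@root] (if (if (let v = 9 in false) then (true || true) else (if false then true else false)) then ((if true then (\w.true) else (\p.true)) (\q.false)) else (let r = (if true then true else false) in (3 == 9)))
step 3: [let@0.0] (if (if false then (true || true) else (if false then true else false)) then ((if true then (\w.true) else (\p.true)) (\q.false)) else (let r = (if true then true else false) in (3 == 9)))
step 4: [if@0] (if (if false then true else false) then ((if true then (\w.true) else (\p.true)) (\q.false)) else (let r = (if true then true else false) in (3 == 9)))
step 5: [if@0] (if false then ((if true then (\w.true) else (\p.true)) (\q.false)) else (let r = (if true then true else false) in (3 == 9)))
step 6: [if@root] (let r = (if true then true else false) in (3 == 9))
step 7: [let@root] (3 == 9)
step 8: [delta@root] false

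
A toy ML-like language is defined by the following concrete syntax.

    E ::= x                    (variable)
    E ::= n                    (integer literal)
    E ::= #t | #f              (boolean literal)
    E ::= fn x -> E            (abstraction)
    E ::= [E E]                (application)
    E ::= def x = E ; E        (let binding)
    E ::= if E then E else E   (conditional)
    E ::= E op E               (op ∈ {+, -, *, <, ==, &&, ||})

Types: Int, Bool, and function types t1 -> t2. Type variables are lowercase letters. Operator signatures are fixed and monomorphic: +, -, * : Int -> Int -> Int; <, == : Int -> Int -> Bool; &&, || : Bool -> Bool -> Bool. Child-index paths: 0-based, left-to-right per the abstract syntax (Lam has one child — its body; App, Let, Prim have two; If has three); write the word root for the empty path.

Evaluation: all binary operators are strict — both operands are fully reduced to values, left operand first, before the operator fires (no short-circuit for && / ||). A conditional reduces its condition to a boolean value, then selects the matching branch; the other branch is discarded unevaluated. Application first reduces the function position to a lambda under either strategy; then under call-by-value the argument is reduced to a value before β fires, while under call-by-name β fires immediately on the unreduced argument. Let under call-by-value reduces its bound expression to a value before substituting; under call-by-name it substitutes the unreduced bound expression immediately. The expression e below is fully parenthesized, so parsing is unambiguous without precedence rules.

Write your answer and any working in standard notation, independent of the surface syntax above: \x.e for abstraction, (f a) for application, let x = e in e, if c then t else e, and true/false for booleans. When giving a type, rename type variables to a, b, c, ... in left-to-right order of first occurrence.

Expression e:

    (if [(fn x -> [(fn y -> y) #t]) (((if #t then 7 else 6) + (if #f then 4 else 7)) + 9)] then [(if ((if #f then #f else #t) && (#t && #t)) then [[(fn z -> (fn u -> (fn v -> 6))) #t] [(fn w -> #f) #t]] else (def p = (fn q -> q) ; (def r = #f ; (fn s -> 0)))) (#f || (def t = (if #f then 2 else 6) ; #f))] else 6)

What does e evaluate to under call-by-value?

Answer: 6

Working:
step 0: (if ((\x.((\y.y) true)) (((if true then 7 else 6) + (if false then 4 else 7)) + 9)) then ((if ((if false then false else true) && (true && true)) then (((\z.(\u.(\v.6))) true) ((\w.false) true)) else (let p = (\q.q) in (let r = false in (\s.0)))) (false || (let t = (if false then 2 else 6) in false))) else 6)
step 1: [if@0.1.0.0] (if ((\x.((\y.y) true)) ((7 + (if false then 4 else 7)) + 9)) then ((if ((if false then false else true) && (true && true)) then (((\z.(\u.(\v.6))) true) ((\w.false) true)) else (let p = (\q.q) in (let r = false in (\s.0)))) (false || (let t = (if false then 2 else 6) in false))) else 6)
step 2: [if@0.1.0.1] (if ((\x.((\y.y) true)) ((7 + 7) + 9)) then ((if ((if false then false else true) && (true && true)) then (((\z.(\u.(\v.6))) true) ((\w.false) true)) else (let p = (\q.q) in (let r = false in (\s.0)))) (false || (let t = (if false then 2 else 6) in false))) else 6)
step 3: [delta@0.1.0] (if ((\x.((\y.y) true)) (14 + 9)) then ((if ((if false then false else true) && (true && true)) then (((\z.(\u.(\v.6))) true) ((\w.false) true)) else (let p = (\q.q) in (let r = false in (\s.0)))) (false || (let t = (if false then 2 else 6) in false))) else 6)
step 4: [delta@0.1] (if ((\x.((\y.y) true)) 23) then ((if ((if false then false else true) && (true && true)) then (((\z.(\u.(\v.6))) true) ((\w.false) true)) else (let p = (\q.q) in (let r = false in (\s.0)))) (false || (let t = (if false then 2 else 6) in false))) else 6)
step 5: [beta@0] (if ((\y.y) true) then ((if ((if false then false else true) && (true && true)) then (((\z.(\u.(\v.6))) true) ((\w.false) true)) else (let p = (\q.q) in (let r = false in (\s.0)))) (false || (let t = (if false then 2 else 6) in false))) else 6)
step 6: [beta@0] (if true then ((if ((if false then false else true) && (true && true)) then (((\z.(\u.(\v.6))) true) ((\w.false) true)) else (let p = (\q.q) in (let r = false in (\s.0)))) (false || (let t = (if false then 2 else 6) in false))) else 6)
step 7: [if@root] ((if ((if false then false else true) && (true && true)) then (((\z.(\u.(\v.6))) true) ((\w.false) true)) else (let p = (\q.q) in (let r = false in (\s.0)))) (false || (let t = (if false then 2 else 6) in false)))
step 8: [if@0.0.0] ((if (true && (true && true)) then (((\z.(\u.(\v.6))) true) ((\w.false) true)) else (let p = (\q.q) in (let r = false in (\s.0)))) (false || (let t = (if false then 2 else 6) in false)))
step 9: [delta@0.0.1] ((if (true && true) then (((\z.(\u.(\v.6))) true) ((\w.false) true)) else (let p = (\q.q) in (let r = false in (\s.0)))) (false || (let t = (if false then 2 else 6) in false)))
step 10: [delta@0.0] ((if true then (((\z.(\u.(\v.6))) true) ((\w.false) true)) else (let p = (\q.q) in (let r = false in (\s.0)))) (false || (let t = (if false then 2 else 6) in false)))
step 11: [if@0] ((((\z.(\u.(\v.6))) true) ((\w.false) true)) (false || (let t = (if false then 2 else 6) in false)))
step 12: [beta@0.0] (((\u.(\v.6)) ((\w.false) true)) (false || (let t = (if false then 2 else 6) in false)))
step 13: [beta@0.1] (((\u.(\v.6)) false) (false || (let t = (if false then 2 else 6) in false)))
step 14: [beta@0] ((\v.6) (false || (let t = (if false then 2 else 6) in false)))
step 15: [if@1.1.0] ((\v.6) (false || (let t = 6 in false)))
step 16: [let@1.1] ((\v.6) (false || false))
step 17: [delta@1] ((\v.6) false)
step 18: [beta@root] 6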